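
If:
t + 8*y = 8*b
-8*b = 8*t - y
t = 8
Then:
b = -65/7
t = 8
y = -72/7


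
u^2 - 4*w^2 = (u - 2*w)*(u + 2*w)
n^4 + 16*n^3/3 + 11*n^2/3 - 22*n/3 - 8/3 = (n - 1)*(n + 1/3)*(n + 2)*(n + 4)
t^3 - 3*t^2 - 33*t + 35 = (t - 7)*(t - 1)*(t + 5)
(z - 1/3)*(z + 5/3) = z^2 + 4*z/3 - 5/9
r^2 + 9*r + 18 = (r + 3)*(r + 6)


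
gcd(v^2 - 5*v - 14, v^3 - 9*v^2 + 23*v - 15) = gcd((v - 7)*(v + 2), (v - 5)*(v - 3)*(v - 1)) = 1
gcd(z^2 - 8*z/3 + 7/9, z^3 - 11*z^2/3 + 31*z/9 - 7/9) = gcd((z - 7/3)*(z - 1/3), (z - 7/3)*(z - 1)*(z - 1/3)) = z^2 - 8*z/3 + 7/9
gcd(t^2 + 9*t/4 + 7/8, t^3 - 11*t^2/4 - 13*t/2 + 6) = 1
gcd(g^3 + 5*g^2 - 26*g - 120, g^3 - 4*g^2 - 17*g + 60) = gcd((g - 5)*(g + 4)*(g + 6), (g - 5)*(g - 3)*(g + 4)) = g^2 - g - 20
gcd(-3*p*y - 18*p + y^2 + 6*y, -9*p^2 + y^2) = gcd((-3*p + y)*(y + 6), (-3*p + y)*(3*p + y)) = -3*p + y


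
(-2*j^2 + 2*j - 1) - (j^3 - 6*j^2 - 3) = -j^3 + 4*j^2 + 2*j + 2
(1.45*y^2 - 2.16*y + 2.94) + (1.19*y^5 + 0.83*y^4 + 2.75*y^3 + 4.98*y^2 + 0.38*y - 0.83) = 1.19*y^5 + 0.83*y^4 + 2.75*y^3 + 6.43*y^2 - 1.78*y + 2.11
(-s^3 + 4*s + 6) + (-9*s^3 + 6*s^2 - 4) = -10*s^3 + 6*s^2 + 4*s + 2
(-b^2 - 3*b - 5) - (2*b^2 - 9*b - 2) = -3*b^2 + 6*b - 3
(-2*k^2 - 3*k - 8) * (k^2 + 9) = -2*k^4 - 3*k^3 - 26*k^2 - 27*k - 72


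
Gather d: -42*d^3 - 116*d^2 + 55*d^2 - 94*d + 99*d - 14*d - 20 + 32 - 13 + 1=-42*d^3 - 61*d^2 - 9*d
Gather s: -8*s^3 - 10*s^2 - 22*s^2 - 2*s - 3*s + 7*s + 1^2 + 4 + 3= -8*s^3 - 32*s^2 + 2*s + 8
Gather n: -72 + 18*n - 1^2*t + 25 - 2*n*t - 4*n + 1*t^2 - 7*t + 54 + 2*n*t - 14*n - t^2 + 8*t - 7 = 0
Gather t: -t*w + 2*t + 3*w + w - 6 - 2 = t*(2 - w) + 4*w - 8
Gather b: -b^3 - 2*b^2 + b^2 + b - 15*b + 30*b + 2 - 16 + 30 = -b^3 - b^2 + 16*b + 16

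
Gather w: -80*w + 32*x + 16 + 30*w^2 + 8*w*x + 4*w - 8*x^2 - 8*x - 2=30*w^2 + w*(8*x - 76) - 8*x^2 + 24*x + 14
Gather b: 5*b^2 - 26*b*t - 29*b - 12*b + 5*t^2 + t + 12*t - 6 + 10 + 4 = 5*b^2 + b*(-26*t - 41) + 5*t^2 + 13*t + 8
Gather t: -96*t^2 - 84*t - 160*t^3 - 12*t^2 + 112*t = -160*t^3 - 108*t^2 + 28*t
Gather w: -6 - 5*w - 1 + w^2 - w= w^2 - 6*w - 7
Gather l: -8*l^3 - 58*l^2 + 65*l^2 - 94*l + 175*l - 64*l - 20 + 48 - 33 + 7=-8*l^3 + 7*l^2 + 17*l + 2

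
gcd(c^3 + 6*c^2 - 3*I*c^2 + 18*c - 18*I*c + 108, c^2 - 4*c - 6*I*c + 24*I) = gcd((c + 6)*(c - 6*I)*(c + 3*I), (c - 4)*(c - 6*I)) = c - 6*I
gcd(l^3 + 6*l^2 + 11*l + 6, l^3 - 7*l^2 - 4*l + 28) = l + 2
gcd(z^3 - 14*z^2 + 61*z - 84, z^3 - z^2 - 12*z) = z - 4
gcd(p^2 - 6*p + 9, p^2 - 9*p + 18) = p - 3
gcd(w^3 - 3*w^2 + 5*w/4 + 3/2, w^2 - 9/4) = w - 3/2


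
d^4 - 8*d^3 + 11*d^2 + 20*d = d*(d - 5)*(d - 4)*(d + 1)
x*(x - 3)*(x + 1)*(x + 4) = x^4 + 2*x^3 - 11*x^2 - 12*x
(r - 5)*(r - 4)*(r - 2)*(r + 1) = r^4 - 10*r^3 + 27*r^2 - 2*r - 40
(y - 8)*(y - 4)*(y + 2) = y^3 - 10*y^2 + 8*y + 64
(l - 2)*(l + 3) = l^2 + l - 6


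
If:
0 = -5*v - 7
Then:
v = -7/5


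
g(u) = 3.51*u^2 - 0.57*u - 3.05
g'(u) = 7.02*u - 0.57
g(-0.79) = -0.41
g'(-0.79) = -6.12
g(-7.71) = 209.99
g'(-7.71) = -54.69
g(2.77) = 22.30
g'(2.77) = 18.88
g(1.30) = 2.14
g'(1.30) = 8.56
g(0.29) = -2.92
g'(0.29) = 1.47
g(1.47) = 3.70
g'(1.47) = 9.75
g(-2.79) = 25.86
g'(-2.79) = -20.16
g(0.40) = -2.72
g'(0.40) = 2.24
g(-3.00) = 30.25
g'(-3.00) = -21.63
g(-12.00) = 509.23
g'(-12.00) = -84.81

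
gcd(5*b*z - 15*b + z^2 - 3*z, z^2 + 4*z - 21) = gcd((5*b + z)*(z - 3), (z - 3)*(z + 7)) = z - 3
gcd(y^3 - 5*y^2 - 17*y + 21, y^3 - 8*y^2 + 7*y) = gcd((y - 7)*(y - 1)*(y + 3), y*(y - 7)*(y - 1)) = y^2 - 8*y + 7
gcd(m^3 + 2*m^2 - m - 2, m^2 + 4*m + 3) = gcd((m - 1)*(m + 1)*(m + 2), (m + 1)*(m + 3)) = m + 1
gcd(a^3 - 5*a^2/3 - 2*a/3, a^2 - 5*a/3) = a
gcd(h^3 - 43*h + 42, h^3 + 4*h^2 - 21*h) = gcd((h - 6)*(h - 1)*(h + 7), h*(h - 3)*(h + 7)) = h + 7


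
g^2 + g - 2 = (g - 1)*(g + 2)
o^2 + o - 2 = (o - 1)*(o + 2)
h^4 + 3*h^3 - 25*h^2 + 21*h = h*(h - 3)*(h - 1)*(h + 7)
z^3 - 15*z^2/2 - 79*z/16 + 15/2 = (z - 8)*(z - 3/4)*(z + 5/4)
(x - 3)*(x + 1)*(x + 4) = x^3 + 2*x^2 - 11*x - 12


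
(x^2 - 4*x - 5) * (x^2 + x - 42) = x^4 - 3*x^3 - 51*x^2 + 163*x + 210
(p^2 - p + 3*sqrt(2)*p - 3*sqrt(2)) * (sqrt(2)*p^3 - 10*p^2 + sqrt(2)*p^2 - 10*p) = sqrt(2)*p^5 - 4*p^4 - 31*sqrt(2)*p^3 + 4*p^2 + 30*sqrt(2)*p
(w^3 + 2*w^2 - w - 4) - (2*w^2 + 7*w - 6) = w^3 - 8*w + 2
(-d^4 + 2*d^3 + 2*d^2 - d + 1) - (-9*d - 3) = -d^4 + 2*d^3 + 2*d^2 + 8*d + 4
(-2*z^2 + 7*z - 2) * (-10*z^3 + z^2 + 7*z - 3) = 20*z^5 - 72*z^4 + 13*z^3 + 53*z^2 - 35*z + 6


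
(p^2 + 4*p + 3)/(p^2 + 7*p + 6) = (p + 3)/(p + 6)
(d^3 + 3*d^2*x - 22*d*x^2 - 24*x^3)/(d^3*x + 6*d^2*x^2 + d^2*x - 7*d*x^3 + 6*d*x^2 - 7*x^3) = (d^3 + 3*d^2*x - 22*d*x^2 - 24*x^3)/(x*(d^3 + 6*d^2*x + d^2 - 7*d*x^2 + 6*d*x - 7*x^2))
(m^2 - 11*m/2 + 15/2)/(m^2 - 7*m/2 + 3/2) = (2*m - 5)/(2*m - 1)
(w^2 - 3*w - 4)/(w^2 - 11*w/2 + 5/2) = 2*(w^2 - 3*w - 4)/(2*w^2 - 11*w + 5)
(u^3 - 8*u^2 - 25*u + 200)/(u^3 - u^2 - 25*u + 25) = (u - 8)/(u - 1)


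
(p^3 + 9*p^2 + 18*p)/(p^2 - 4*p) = (p^2 + 9*p + 18)/(p - 4)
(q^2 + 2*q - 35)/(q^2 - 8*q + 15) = (q + 7)/(q - 3)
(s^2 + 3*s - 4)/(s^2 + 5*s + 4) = (s - 1)/(s + 1)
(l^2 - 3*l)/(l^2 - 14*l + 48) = l*(l - 3)/(l^2 - 14*l + 48)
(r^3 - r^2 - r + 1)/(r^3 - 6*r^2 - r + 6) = (r - 1)/(r - 6)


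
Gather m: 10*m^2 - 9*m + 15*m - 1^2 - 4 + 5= 10*m^2 + 6*m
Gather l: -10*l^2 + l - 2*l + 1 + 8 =-10*l^2 - l + 9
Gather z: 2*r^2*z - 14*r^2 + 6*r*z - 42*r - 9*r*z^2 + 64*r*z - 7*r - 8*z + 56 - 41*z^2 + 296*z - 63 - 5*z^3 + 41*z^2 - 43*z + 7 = -14*r^2 - 9*r*z^2 - 49*r - 5*z^3 + z*(2*r^2 + 70*r + 245)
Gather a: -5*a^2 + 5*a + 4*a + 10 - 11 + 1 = -5*a^2 + 9*a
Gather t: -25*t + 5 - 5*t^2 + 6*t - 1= -5*t^2 - 19*t + 4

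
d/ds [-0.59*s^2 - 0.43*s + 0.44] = -1.18*s - 0.43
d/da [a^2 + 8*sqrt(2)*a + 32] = 2*a + 8*sqrt(2)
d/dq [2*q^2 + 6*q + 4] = 4*q + 6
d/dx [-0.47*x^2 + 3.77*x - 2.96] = 3.77 - 0.94*x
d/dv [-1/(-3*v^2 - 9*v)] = (-2*v - 3)/(3*v^2*(v + 3)^2)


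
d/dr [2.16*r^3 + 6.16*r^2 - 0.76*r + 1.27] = 6.48*r^2 + 12.32*r - 0.76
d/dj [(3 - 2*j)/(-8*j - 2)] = 7/(4*j + 1)^2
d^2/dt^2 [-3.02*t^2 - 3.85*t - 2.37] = -6.04000000000000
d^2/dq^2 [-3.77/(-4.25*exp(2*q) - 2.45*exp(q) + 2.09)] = (3.77*(8.5*exp(q) + 2.45)*(17.0*exp(q) + 4.9)*exp(q) - (64.09*exp(q) + 9.2365)*(4.25*exp(2*q) + 2.45*exp(q) - 2.09))*exp(q)/(4.25*exp(2*q) + 2.45*exp(q) - 2.09)^3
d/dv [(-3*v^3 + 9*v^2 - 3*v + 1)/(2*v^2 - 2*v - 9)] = (-6*v^4 + 12*v^3 + 69*v^2 - 166*v + 29)/(4*v^4 - 8*v^3 - 32*v^2 + 36*v + 81)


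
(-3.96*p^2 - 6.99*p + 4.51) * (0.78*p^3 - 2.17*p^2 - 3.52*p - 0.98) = -3.0888*p^5 + 3.141*p^4 + 32.6253*p^3 + 18.6989*p^2 - 9.025*p - 4.4198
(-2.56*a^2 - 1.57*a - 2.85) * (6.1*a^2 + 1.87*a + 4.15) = -15.616*a^4 - 14.3642*a^3 - 30.9449*a^2 - 11.845*a - 11.8275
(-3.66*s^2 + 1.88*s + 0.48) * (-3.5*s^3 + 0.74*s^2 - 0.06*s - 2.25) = 12.81*s^5 - 9.2884*s^4 - 0.0692*s^3 + 8.4774*s^2 - 4.2588*s - 1.08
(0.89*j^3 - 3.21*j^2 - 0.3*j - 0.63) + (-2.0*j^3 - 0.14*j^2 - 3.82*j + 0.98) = -1.11*j^3 - 3.35*j^2 - 4.12*j + 0.35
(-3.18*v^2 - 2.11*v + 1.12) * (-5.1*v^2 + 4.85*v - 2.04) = 16.218*v^4 - 4.662*v^3 - 9.4583*v^2 + 9.7364*v - 2.2848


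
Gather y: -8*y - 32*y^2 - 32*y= -32*y^2 - 40*y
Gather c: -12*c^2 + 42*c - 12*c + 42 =-12*c^2 + 30*c + 42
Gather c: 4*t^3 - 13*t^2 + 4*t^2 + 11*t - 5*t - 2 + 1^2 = 4*t^3 - 9*t^2 + 6*t - 1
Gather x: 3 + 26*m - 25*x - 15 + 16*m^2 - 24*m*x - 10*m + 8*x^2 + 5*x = 16*m^2 + 16*m + 8*x^2 + x*(-24*m - 20) - 12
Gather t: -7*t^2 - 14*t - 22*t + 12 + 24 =-7*t^2 - 36*t + 36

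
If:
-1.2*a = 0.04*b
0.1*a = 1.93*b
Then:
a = 0.00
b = 0.00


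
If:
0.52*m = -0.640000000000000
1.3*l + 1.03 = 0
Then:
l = -0.79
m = -1.23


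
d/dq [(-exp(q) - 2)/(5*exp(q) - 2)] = 12*exp(q)/(5*exp(q) - 2)^2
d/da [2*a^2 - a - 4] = 4*a - 1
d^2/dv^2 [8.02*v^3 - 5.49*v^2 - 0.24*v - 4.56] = 48.12*v - 10.98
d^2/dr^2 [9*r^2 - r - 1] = 18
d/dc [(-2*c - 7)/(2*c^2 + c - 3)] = (-4*c^2 - 2*c + (2*c + 7)*(4*c + 1) + 6)/(2*c^2 + c - 3)^2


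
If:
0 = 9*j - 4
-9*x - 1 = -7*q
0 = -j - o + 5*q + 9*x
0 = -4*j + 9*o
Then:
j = 4/9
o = 16/81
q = 133/972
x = -41/8748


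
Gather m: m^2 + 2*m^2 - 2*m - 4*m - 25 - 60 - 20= 3*m^2 - 6*m - 105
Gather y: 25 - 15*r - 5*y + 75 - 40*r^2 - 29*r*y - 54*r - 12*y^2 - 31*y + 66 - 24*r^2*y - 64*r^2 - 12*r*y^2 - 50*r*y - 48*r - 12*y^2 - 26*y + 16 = -104*r^2 - 117*r + y^2*(-12*r - 24) + y*(-24*r^2 - 79*r - 62) + 182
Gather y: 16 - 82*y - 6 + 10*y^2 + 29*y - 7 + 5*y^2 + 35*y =15*y^2 - 18*y + 3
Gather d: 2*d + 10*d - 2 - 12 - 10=12*d - 24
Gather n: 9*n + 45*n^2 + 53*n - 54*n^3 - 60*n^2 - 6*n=-54*n^3 - 15*n^2 + 56*n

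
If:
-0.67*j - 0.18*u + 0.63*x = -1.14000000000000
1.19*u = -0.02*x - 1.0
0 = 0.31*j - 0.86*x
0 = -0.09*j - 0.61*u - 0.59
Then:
No Solution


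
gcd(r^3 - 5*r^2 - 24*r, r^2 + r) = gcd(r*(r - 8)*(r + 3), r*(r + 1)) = r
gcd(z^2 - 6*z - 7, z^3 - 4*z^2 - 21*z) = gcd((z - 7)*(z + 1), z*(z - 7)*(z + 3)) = z - 7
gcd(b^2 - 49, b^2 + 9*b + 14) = b + 7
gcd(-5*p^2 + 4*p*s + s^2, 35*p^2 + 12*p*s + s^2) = 5*p + s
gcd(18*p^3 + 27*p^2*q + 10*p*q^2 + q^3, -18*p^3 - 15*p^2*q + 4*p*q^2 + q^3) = 6*p^2 + 7*p*q + q^2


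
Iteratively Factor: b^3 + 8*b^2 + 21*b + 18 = (b + 3)*(b^2 + 5*b + 6) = (b + 3)^2*(b + 2)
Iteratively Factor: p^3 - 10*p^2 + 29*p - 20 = (p - 5)*(p^2 - 5*p + 4) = (p - 5)*(p - 4)*(p - 1)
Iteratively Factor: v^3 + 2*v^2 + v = (v)*(v^2 + 2*v + 1) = v*(v + 1)*(v + 1)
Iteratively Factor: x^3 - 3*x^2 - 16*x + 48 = (x + 4)*(x^2 - 7*x + 12) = (x - 4)*(x + 4)*(x - 3)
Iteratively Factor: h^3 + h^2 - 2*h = (h)*(h^2 + h - 2) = h*(h + 2)*(h - 1)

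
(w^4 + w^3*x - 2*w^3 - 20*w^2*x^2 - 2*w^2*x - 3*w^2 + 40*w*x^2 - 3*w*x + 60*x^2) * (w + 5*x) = w^5 + 6*w^4*x - 2*w^4 - 15*w^3*x^2 - 12*w^3*x - 3*w^3 - 100*w^2*x^3 + 30*w^2*x^2 - 18*w^2*x + 200*w*x^3 + 45*w*x^2 + 300*x^3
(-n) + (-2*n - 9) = -3*n - 9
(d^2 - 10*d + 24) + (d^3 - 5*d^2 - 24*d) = d^3 - 4*d^2 - 34*d + 24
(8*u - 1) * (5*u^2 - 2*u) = 40*u^3 - 21*u^2 + 2*u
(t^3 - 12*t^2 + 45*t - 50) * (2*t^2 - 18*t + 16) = 2*t^5 - 42*t^4 + 322*t^3 - 1102*t^2 + 1620*t - 800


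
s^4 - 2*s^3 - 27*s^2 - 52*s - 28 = (s - 7)*(s + 1)*(s + 2)^2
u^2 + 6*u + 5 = (u + 1)*(u + 5)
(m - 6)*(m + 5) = m^2 - m - 30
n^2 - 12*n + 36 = (n - 6)^2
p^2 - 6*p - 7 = (p - 7)*(p + 1)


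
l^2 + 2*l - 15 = (l - 3)*(l + 5)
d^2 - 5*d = d*(d - 5)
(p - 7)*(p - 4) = p^2 - 11*p + 28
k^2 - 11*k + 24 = (k - 8)*(k - 3)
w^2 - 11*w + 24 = (w - 8)*(w - 3)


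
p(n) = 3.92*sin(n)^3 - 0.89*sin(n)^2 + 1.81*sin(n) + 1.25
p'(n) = 11.76*sin(n)^2*cos(n) - 1.78*sin(n)*cos(n) + 1.81*cos(n)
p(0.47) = 2.25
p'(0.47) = 3.05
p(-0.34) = 0.40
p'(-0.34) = 3.50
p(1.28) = 5.61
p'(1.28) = 3.12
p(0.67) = 2.97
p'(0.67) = 4.11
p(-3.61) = 2.25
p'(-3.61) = -3.04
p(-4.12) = 4.38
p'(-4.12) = -4.71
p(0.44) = 2.16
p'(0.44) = 2.88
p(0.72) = 3.18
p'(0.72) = 4.32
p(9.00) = 2.12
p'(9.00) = -2.80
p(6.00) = 0.59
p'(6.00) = 3.10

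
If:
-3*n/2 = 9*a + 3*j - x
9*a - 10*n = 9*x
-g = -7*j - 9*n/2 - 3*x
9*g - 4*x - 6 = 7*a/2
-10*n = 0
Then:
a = -4/99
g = 188/297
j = 32/297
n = 0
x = -4/99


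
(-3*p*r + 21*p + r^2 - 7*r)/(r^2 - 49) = (-3*p + r)/(r + 7)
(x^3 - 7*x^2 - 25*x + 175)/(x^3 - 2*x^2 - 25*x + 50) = (x - 7)/(x - 2)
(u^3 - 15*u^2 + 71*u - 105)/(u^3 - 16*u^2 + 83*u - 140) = (u - 3)/(u - 4)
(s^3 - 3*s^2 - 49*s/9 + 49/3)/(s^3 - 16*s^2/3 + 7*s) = (s + 7/3)/s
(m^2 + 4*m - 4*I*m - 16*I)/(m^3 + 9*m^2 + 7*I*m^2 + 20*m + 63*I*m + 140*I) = (m - 4*I)/(m^2 + m*(5 + 7*I) + 35*I)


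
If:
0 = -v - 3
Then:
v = -3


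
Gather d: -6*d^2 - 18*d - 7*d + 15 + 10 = -6*d^2 - 25*d + 25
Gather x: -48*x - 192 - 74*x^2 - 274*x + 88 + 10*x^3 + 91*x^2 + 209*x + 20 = 10*x^3 + 17*x^2 - 113*x - 84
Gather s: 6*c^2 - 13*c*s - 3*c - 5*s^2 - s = 6*c^2 - 3*c - 5*s^2 + s*(-13*c - 1)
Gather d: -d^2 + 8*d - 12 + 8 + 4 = -d^2 + 8*d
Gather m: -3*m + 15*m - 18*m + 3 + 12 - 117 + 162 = 60 - 6*m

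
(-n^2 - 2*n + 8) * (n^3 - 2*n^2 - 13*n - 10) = -n^5 + 25*n^3 + 20*n^2 - 84*n - 80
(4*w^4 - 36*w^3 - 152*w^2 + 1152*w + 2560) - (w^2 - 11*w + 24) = 4*w^4 - 36*w^3 - 153*w^2 + 1163*w + 2536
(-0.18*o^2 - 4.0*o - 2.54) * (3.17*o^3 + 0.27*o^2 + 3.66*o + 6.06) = -0.5706*o^5 - 12.7286*o^4 - 9.7906*o^3 - 16.4166*o^2 - 33.5364*o - 15.3924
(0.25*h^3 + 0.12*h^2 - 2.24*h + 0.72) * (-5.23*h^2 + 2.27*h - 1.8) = -1.3075*h^5 - 0.0601*h^4 + 11.5376*h^3 - 9.0664*h^2 + 5.6664*h - 1.296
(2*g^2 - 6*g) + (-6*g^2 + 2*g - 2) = -4*g^2 - 4*g - 2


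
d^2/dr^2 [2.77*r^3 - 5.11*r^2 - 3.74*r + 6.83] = 16.62*r - 10.22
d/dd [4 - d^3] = -3*d^2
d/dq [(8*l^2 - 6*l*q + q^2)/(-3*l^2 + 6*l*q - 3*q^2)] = 2*l*(5*l - 2*q)/(3*(-l^3 + 3*l^2*q - 3*l*q^2 + q^3))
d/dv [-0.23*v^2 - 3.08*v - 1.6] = -0.46*v - 3.08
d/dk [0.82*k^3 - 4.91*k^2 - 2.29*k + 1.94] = 2.46*k^2 - 9.82*k - 2.29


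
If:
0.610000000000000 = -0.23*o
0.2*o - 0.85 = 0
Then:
No Solution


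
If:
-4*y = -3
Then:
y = 3/4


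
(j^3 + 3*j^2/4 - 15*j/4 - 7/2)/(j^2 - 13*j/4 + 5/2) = (4*j^2 + 11*j + 7)/(4*j - 5)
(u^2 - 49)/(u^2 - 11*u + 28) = (u + 7)/(u - 4)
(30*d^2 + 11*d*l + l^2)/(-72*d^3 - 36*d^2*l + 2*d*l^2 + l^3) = (-5*d - l)/(12*d^2 + 4*d*l - l^2)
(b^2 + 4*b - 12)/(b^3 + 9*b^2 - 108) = (b - 2)/(b^2 + 3*b - 18)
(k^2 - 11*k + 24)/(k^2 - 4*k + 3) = (k - 8)/(k - 1)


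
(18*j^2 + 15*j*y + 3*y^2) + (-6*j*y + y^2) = 18*j^2 + 9*j*y + 4*y^2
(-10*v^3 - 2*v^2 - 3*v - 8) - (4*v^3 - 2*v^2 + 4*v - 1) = -14*v^3 - 7*v - 7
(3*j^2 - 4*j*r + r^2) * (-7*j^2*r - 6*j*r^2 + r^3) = -21*j^4*r + 10*j^3*r^2 + 20*j^2*r^3 - 10*j*r^4 + r^5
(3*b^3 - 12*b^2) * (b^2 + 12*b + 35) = 3*b^5 + 24*b^4 - 39*b^3 - 420*b^2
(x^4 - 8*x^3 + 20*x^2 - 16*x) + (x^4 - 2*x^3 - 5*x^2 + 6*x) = 2*x^4 - 10*x^3 + 15*x^2 - 10*x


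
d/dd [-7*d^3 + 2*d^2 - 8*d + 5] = -21*d^2 + 4*d - 8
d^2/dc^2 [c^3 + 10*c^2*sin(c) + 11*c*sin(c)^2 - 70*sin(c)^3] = -10*c^2*sin(c) + 40*c*cos(c) + 22*c*cos(2*c) + 6*c + 145*sin(c)/2 + 22*sin(2*c) - 315*sin(3*c)/2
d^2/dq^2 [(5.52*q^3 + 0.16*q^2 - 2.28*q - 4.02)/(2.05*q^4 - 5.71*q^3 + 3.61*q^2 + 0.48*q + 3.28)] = (46.3956000000001*q^9 + 4.03439999999955*q^8 - 371.32224*q^7 + 248.725895999999*q^6 + 62.5108679999996*q^5 - 595.466915999999*q^4 + 1457.921048*q^3 - 395.503404*q^2 + 24.76656*q + 103.969568)/(8.615125*q^12 - 71.988825*q^11 + 246.02829*q^10 - 433.658941*q^9 + 440.890578*q^8 - 385.340769*q^7 + 455.563297*q^6 - 371.481216*q^5 + 142.956312*q^4 - 150.079296*q^3 + 118.780608*q^2 + 15.492096*q + 35.287552)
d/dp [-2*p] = -2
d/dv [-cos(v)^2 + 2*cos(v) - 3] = 2*(cos(v) - 1)*sin(v)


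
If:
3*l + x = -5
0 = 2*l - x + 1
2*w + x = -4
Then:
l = -6/5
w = -13/10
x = -7/5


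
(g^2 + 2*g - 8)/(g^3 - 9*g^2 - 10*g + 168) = (g - 2)/(g^2 - 13*g + 42)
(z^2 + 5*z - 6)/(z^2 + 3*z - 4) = (z + 6)/(z + 4)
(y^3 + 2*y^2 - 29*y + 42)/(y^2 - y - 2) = (y^2 + 4*y - 21)/(y + 1)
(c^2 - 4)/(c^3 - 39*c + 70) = (c + 2)/(c^2 + 2*c - 35)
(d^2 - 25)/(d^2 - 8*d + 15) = (d + 5)/(d - 3)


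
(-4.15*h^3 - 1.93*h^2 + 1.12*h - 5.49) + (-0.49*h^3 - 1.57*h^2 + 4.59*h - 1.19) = -4.64*h^3 - 3.5*h^2 + 5.71*h - 6.68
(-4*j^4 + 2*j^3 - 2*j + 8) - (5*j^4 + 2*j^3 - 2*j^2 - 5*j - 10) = -9*j^4 + 2*j^2 + 3*j + 18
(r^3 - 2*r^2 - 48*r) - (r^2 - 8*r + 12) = r^3 - 3*r^2 - 40*r - 12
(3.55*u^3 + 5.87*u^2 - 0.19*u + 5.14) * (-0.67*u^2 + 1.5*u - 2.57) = -2.3785*u^5 + 1.3921*u^4 - 0.191199999999998*u^3 - 18.8147*u^2 + 8.1983*u - 13.2098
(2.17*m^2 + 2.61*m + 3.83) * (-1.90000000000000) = -4.123*m^2 - 4.959*m - 7.277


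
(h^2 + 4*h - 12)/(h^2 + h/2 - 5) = 2*(h + 6)/(2*h + 5)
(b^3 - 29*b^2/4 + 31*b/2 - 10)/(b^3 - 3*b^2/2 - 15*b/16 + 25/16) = 4*(b^2 - 6*b + 8)/(4*b^2 - b - 5)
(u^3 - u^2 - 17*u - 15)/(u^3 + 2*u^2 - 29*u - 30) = (u + 3)/(u + 6)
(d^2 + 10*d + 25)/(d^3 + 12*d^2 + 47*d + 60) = (d + 5)/(d^2 + 7*d + 12)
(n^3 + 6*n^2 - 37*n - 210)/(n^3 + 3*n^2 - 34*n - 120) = (n + 7)/(n + 4)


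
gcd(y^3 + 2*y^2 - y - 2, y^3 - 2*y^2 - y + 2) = y^2 - 1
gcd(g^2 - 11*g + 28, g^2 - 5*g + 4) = g - 4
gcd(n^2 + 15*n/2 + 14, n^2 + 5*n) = 1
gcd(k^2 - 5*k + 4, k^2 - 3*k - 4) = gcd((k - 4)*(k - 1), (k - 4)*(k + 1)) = k - 4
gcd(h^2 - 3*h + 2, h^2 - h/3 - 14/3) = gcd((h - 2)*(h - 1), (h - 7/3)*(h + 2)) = 1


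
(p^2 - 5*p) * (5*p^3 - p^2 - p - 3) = 5*p^5 - 26*p^4 + 4*p^3 + 2*p^2 + 15*p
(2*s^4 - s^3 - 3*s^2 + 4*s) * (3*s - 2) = 6*s^5 - 7*s^4 - 7*s^3 + 18*s^2 - 8*s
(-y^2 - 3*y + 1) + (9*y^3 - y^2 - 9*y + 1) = 9*y^3 - 2*y^2 - 12*y + 2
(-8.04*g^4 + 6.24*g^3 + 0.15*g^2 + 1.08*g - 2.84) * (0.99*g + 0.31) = -7.9596*g^5 + 3.6852*g^4 + 2.0829*g^3 + 1.1157*g^2 - 2.4768*g - 0.8804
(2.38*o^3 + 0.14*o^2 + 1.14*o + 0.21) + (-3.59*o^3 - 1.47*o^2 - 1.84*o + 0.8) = -1.21*o^3 - 1.33*o^2 - 0.7*o + 1.01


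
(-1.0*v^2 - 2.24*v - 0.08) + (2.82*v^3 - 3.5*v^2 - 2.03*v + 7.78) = 2.82*v^3 - 4.5*v^2 - 4.27*v + 7.7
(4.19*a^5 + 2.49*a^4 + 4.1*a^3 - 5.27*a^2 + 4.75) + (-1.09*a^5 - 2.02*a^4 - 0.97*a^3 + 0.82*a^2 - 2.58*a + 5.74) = 3.1*a^5 + 0.47*a^4 + 3.13*a^3 - 4.45*a^2 - 2.58*a + 10.49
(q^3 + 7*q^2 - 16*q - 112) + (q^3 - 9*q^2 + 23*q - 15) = 2*q^3 - 2*q^2 + 7*q - 127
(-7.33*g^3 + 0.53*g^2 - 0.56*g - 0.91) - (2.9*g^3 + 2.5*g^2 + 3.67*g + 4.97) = -10.23*g^3 - 1.97*g^2 - 4.23*g - 5.88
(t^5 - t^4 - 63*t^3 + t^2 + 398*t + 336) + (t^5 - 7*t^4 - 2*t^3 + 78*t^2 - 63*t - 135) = 2*t^5 - 8*t^4 - 65*t^3 + 79*t^2 + 335*t + 201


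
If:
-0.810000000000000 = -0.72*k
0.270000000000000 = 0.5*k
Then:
No Solution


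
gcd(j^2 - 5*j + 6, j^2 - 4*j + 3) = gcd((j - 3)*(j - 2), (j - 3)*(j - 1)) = j - 3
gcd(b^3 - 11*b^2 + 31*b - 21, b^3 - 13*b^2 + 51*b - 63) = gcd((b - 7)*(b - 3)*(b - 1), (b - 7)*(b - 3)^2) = b^2 - 10*b + 21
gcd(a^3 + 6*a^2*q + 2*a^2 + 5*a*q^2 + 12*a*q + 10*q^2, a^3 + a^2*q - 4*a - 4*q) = a^2 + a*q + 2*a + 2*q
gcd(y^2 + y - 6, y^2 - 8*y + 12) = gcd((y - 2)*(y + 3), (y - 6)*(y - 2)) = y - 2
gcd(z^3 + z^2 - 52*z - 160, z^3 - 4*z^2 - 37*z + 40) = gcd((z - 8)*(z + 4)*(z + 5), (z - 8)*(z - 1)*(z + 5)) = z^2 - 3*z - 40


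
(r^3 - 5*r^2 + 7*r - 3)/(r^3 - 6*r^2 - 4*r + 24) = (r^3 - 5*r^2 + 7*r - 3)/(r^3 - 6*r^2 - 4*r + 24)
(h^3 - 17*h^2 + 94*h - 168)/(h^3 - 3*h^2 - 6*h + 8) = (h^2 - 13*h + 42)/(h^2 + h - 2)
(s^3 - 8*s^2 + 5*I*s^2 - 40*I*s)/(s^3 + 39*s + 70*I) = s*(s - 8)/(s^2 - 5*I*s + 14)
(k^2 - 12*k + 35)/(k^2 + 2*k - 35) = (k - 7)/(k + 7)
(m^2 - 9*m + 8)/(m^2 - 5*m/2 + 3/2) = 2*(m - 8)/(2*m - 3)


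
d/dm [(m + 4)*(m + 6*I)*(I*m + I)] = 3*I*m^2 + m*(-12 + 10*I) - 30 + 4*I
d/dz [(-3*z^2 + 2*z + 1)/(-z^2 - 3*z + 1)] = (11*z^2 - 4*z + 5)/(z^4 + 6*z^3 + 7*z^2 - 6*z + 1)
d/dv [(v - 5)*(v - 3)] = 2*v - 8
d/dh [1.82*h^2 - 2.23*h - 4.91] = 3.64*h - 2.23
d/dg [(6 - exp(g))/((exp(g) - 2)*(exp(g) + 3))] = (exp(g) - 12)*exp(2*g)/(exp(4*g) + 2*exp(3*g) - 11*exp(2*g) - 12*exp(g) + 36)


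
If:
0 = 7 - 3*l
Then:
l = 7/3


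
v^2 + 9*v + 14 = (v + 2)*(v + 7)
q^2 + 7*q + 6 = (q + 1)*(q + 6)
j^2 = j^2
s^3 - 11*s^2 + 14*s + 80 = (s - 8)*(s - 5)*(s + 2)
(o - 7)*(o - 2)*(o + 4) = o^3 - 5*o^2 - 22*o + 56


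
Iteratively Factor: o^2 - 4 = (o + 2)*(o - 2)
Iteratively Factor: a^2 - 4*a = (a)*(a - 4)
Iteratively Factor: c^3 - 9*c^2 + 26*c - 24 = (c - 2)*(c^2 - 7*c + 12) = (c - 4)*(c - 2)*(c - 3)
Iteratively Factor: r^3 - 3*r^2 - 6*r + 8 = (r - 4)*(r^2 + r - 2) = (r - 4)*(r - 1)*(r + 2)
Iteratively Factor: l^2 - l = (l)*(l - 1)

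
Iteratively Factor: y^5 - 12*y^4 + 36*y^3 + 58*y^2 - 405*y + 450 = (y - 5)*(y^4 - 7*y^3 + y^2 + 63*y - 90) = (y - 5)*(y - 2)*(y^3 - 5*y^2 - 9*y + 45) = (y - 5)*(y - 3)*(y - 2)*(y^2 - 2*y - 15) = (y - 5)*(y - 3)*(y - 2)*(y + 3)*(y - 5)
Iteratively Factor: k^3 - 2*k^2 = (k - 2)*(k^2) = k*(k - 2)*(k)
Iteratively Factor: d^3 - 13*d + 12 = (d - 3)*(d^2 + 3*d - 4) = (d - 3)*(d - 1)*(d + 4)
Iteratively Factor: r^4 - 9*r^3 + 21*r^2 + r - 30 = (r - 2)*(r^3 - 7*r^2 + 7*r + 15) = (r - 3)*(r - 2)*(r^2 - 4*r - 5) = (r - 5)*(r - 3)*(r - 2)*(r + 1)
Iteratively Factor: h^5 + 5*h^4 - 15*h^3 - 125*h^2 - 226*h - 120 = (h + 2)*(h^4 + 3*h^3 - 21*h^2 - 83*h - 60) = (h + 2)*(h + 3)*(h^3 - 21*h - 20) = (h - 5)*(h + 2)*(h + 3)*(h^2 + 5*h + 4) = (h - 5)*(h + 2)*(h + 3)*(h + 4)*(h + 1)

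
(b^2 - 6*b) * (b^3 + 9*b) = b^5 - 6*b^4 + 9*b^3 - 54*b^2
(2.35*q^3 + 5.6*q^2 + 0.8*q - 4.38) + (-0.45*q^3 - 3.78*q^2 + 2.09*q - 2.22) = 1.9*q^3 + 1.82*q^2 + 2.89*q - 6.6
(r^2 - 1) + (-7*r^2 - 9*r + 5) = -6*r^2 - 9*r + 4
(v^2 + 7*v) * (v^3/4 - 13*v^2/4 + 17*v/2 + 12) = v^5/4 - 3*v^4/2 - 57*v^3/4 + 143*v^2/2 + 84*v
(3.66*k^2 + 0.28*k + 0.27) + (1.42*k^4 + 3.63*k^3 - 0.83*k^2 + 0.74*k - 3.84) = 1.42*k^4 + 3.63*k^3 + 2.83*k^2 + 1.02*k - 3.57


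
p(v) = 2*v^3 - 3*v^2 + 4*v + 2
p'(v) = 6*v^2 - 6*v + 4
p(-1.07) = -8.16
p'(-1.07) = 17.29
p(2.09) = 15.51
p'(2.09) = 17.67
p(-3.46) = -130.60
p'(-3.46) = 96.59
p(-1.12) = -9.05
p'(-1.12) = 18.25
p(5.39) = 249.59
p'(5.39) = 145.97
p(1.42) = 7.36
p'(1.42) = 7.58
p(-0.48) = -0.83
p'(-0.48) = 8.26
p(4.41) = 132.83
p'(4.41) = 94.23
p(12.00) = 3074.00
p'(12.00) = 796.00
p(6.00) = 350.00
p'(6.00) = 184.00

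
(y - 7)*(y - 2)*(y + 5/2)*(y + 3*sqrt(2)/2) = y^4 - 13*y^3/2 + 3*sqrt(2)*y^3/2 - 39*sqrt(2)*y^2/4 - 17*y^2/2 - 51*sqrt(2)*y/4 + 35*y + 105*sqrt(2)/2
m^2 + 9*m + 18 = (m + 3)*(m + 6)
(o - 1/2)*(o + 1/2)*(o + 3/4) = o^3 + 3*o^2/4 - o/4 - 3/16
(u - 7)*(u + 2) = u^2 - 5*u - 14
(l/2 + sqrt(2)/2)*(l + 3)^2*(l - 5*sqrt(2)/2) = l^4/2 - 3*sqrt(2)*l^3/4 + 3*l^3 - 9*sqrt(2)*l^2/2 + 2*l^2 - 15*l - 27*sqrt(2)*l/4 - 45/2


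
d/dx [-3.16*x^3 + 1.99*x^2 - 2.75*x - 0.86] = -9.48*x^2 + 3.98*x - 2.75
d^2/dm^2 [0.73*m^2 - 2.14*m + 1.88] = 1.46000000000000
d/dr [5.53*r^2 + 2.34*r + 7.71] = 11.06*r + 2.34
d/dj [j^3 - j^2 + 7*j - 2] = 3*j^2 - 2*j + 7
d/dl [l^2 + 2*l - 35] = 2*l + 2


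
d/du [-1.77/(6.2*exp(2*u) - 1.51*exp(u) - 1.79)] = (21.948*exp(u) - 2.6727)*exp(u)/(-6.2*exp(2*u) + 1.51*exp(u) + 1.79)^2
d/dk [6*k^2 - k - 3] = 12*k - 1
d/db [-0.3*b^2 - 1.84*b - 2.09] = -0.6*b - 1.84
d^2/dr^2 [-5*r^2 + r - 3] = -10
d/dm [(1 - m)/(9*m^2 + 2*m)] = (9*m^2 - 18*m - 2)/(m^2*(81*m^2 + 36*m + 4))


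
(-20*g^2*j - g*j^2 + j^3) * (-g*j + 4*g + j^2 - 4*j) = 20*g^3*j^2 - 80*g^3*j - 19*g^2*j^3 + 76*g^2*j^2 - 2*g*j^4 + 8*g*j^3 + j^5 - 4*j^4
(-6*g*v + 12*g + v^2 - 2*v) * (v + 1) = -6*g*v^2 + 6*g*v + 12*g + v^3 - v^2 - 2*v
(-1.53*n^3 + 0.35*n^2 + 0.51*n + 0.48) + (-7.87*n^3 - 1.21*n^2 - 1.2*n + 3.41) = -9.4*n^3 - 0.86*n^2 - 0.69*n + 3.89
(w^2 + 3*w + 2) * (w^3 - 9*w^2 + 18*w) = w^5 - 6*w^4 - 7*w^3 + 36*w^2 + 36*w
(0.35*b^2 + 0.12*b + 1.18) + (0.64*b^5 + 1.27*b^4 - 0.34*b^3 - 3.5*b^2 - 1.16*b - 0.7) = 0.64*b^5 + 1.27*b^4 - 0.34*b^3 - 3.15*b^2 - 1.04*b + 0.48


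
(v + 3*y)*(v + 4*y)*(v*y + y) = v^3*y + 7*v^2*y^2 + v^2*y + 12*v*y^3 + 7*v*y^2 + 12*y^3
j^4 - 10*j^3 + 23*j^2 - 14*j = j*(j - 7)*(j - 2)*(j - 1)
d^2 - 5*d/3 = d*(d - 5/3)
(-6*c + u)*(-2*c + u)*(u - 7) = 12*c^2*u - 84*c^2 - 8*c*u^2 + 56*c*u + u^3 - 7*u^2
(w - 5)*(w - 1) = w^2 - 6*w + 5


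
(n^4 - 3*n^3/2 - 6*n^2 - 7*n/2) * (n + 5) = n^5 + 7*n^4/2 - 27*n^3/2 - 67*n^2/2 - 35*n/2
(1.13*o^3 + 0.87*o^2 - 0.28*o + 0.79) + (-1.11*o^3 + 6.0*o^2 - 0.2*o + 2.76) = 0.0199999999999998*o^3 + 6.87*o^2 - 0.48*o + 3.55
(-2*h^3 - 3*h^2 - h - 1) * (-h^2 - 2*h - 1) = 2*h^5 + 7*h^4 + 9*h^3 + 6*h^2 + 3*h + 1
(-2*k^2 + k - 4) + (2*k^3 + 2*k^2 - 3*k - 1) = 2*k^3 - 2*k - 5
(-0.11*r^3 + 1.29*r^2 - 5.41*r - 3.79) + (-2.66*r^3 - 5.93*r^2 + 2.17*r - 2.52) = -2.77*r^3 - 4.64*r^2 - 3.24*r - 6.31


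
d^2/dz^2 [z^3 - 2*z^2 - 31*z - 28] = 6*z - 4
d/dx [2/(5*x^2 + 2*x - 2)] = 4*(-5*x - 1)/(5*x^2 + 2*x - 2)^2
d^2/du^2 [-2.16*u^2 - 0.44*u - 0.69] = -4.32000000000000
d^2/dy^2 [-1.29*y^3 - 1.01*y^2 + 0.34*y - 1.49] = -7.74*y - 2.02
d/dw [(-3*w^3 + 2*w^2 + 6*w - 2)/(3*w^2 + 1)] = (-9*w^4 - 27*w^2 + 16*w + 6)/(9*w^4 + 6*w^2 + 1)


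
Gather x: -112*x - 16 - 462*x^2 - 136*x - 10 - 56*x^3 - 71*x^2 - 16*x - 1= -56*x^3 - 533*x^2 - 264*x - 27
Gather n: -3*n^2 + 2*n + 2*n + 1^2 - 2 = -3*n^2 + 4*n - 1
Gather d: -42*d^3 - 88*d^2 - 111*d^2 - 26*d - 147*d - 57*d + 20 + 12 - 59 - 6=-42*d^3 - 199*d^2 - 230*d - 33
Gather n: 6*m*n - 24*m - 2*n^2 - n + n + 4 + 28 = 6*m*n - 24*m - 2*n^2 + 32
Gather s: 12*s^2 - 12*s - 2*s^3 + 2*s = -2*s^3 + 12*s^2 - 10*s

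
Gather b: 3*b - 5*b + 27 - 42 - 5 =-2*b - 20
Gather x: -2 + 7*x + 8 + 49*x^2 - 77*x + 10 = 49*x^2 - 70*x + 16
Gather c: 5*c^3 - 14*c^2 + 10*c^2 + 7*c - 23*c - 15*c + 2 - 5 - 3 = 5*c^3 - 4*c^2 - 31*c - 6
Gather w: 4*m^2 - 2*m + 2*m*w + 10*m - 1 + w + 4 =4*m^2 + 8*m + w*(2*m + 1) + 3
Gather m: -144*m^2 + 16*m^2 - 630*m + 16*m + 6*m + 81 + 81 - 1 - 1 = -128*m^2 - 608*m + 160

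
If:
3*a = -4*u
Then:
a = -4*u/3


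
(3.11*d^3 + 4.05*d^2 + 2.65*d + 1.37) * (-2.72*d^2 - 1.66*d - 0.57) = -8.4592*d^5 - 16.1786*d^4 - 15.7037*d^3 - 10.4339*d^2 - 3.7847*d - 0.7809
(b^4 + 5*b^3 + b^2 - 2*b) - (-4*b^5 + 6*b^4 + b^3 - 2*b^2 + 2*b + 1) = 4*b^5 - 5*b^4 + 4*b^3 + 3*b^2 - 4*b - 1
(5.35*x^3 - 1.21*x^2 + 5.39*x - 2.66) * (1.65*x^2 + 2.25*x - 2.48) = 8.8275*x^5 + 10.041*x^4 - 7.097*x^3 + 10.7393*x^2 - 19.3522*x + 6.5968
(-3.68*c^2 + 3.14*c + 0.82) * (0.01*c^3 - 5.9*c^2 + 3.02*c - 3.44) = -0.0368*c^5 + 21.7434*c^4 - 29.6314*c^3 + 17.304*c^2 - 8.3252*c - 2.8208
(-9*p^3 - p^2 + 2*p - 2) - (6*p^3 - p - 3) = -15*p^3 - p^2 + 3*p + 1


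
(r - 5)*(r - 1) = r^2 - 6*r + 5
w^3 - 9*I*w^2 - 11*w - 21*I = (w - 7*I)*(w - 3*I)*(w + I)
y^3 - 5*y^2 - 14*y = y*(y - 7)*(y + 2)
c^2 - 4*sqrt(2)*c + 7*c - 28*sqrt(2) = (c + 7)*(c - 4*sqrt(2))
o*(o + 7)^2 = o^3 + 14*o^2 + 49*o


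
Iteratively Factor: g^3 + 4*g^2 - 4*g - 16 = (g + 2)*(g^2 + 2*g - 8) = (g + 2)*(g + 4)*(g - 2)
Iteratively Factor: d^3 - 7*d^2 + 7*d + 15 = (d - 5)*(d^2 - 2*d - 3) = (d - 5)*(d + 1)*(d - 3)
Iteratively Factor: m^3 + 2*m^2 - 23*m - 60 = (m + 4)*(m^2 - 2*m - 15) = (m + 3)*(m + 4)*(m - 5)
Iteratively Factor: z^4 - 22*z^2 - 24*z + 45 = (z - 5)*(z^3 + 5*z^2 + 3*z - 9) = (z - 5)*(z - 1)*(z^2 + 6*z + 9) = (z - 5)*(z - 1)*(z + 3)*(z + 3)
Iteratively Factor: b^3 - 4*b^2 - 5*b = (b)*(b^2 - 4*b - 5) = b*(b + 1)*(b - 5)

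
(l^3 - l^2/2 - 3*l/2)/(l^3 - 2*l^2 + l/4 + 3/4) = 2*l*(l + 1)/(2*l^2 - l - 1)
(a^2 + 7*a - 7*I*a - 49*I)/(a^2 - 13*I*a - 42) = (a + 7)/(a - 6*I)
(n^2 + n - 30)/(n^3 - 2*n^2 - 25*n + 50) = (n + 6)/(n^2 + 3*n - 10)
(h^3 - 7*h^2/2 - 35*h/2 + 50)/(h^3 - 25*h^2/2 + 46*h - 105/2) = (h^2 - h - 20)/(h^2 - 10*h + 21)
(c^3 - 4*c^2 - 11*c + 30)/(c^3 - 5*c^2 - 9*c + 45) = (c - 2)/(c - 3)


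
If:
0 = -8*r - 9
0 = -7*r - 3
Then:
No Solution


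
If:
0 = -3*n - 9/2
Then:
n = -3/2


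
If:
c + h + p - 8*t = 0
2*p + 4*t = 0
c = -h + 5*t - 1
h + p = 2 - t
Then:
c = -19/5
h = 9/5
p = 2/5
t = -1/5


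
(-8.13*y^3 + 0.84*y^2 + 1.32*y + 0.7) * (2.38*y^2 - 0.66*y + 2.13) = -19.3494*y^5 + 7.365*y^4 - 14.7297*y^3 + 2.584*y^2 + 2.3496*y + 1.491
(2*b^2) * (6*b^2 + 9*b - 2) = 12*b^4 + 18*b^3 - 4*b^2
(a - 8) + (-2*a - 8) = -a - 16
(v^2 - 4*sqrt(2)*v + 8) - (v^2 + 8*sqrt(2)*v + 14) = -12*sqrt(2)*v - 6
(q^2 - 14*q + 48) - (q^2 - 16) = 64 - 14*q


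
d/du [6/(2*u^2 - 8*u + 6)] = 6*(2 - u)/(u^2 - 4*u + 3)^2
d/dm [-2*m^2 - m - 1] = -4*m - 1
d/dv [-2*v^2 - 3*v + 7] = -4*v - 3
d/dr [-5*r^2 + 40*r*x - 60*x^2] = -10*r + 40*x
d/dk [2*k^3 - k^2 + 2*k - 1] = 6*k^2 - 2*k + 2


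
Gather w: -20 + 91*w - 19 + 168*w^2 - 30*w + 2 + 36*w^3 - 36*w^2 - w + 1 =36*w^3 + 132*w^2 + 60*w - 36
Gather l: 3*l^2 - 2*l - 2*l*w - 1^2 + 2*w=3*l^2 + l*(-2*w - 2) + 2*w - 1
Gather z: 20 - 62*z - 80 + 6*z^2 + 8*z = 6*z^2 - 54*z - 60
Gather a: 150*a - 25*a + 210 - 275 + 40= 125*a - 25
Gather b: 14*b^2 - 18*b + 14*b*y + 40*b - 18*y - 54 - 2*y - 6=14*b^2 + b*(14*y + 22) - 20*y - 60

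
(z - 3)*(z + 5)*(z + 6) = z^3 + 8*z^2 - 3*z - 90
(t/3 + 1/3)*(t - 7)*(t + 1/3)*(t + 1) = t^4/3 - 14*t^3/9 - 44*t^2/9 - 34*t/9 - 7/9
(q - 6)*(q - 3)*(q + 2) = q^3 - 7*q^2 + 36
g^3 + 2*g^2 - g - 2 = (g - 1)*(g + 1)*(g + 2)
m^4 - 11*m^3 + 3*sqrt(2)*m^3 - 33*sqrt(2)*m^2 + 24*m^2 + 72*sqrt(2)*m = m*(m - 8)*(m - 3)*(m + 3*sqrt(2))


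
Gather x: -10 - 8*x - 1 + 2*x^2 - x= 2*x^2 - 9*x - 11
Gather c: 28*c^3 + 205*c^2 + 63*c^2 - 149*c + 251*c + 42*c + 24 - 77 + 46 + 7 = 28*c^3 + 268*c^2 + 144*c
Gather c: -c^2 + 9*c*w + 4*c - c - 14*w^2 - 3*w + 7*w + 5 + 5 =-c^2 + c*(9*w + 3) - 14*w^2 + 4*w + 10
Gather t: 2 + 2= 4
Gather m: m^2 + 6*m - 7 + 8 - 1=m^2 + 6*m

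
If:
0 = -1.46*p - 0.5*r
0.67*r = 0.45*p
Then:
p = 0.00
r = 0.00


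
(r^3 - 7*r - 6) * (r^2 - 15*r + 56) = r^5 - 15*r^4 + 49*r^3 + 99*r^2 - 302*r - 336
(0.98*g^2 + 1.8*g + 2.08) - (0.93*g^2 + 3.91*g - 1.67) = 0.0499999999999999*g^2 - 2.11*g + 3.75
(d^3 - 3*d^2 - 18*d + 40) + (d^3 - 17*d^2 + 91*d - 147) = 2*d^3 - 20*d^2 + 73*d - 107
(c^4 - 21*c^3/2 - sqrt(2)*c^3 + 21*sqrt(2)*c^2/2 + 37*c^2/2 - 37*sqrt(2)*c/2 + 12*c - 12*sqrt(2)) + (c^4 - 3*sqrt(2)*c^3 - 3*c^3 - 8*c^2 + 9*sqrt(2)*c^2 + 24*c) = 2*c^4 - 27*c^3/2 - 4*sqrt(2)*c^3 + 21*c^2/2 + 39*sqrt(2)*c^2/2 - 37*sqrt(2)*c/2 + 36*c - 12*sqrt(2)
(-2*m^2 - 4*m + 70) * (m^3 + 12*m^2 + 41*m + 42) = -2*m^5 - 28*m^4 - 60*m^3 + 592*m^2 + 2702*m + 2940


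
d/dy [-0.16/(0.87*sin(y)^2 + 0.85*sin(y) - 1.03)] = (0.2784*sin(y) + 0.136)*cos(y)/(0.87*sin(y)^2 + 0.85*sin(y) - 1.03)^2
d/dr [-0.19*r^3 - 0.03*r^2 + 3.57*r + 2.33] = -0.57*r^2 - 0.06*r + 3.57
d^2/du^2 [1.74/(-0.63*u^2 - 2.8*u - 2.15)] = (1.381212*u^2 + 6.13872*u - 1.74*(1.26*u + 2.8)*(2.52*u + 5.6) + 4.71366)/(0.63*u^2 + 2.8*u + 2.15)^3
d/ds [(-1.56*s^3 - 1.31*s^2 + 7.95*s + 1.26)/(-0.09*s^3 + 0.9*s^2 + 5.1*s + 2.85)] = (-5.55111512312578e-17*s^5 - 1.5219*s^4 - 14.481*s^3 - 26.8338*s^2 - 9.735*s + 16.2315)/(0.0081*s^6 - 0.162*s^5 - 0.108*s^4 + 8.667*s^3 + 31.14*s^2 + 29.07*s + 8.1225)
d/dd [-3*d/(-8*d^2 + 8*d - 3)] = 3*(3 - 8*d^2)/(64*d^4 - 128*d^3 + 112*d^2 - 48*d + 9)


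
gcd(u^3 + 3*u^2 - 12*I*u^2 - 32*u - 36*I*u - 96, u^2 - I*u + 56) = u - 8*I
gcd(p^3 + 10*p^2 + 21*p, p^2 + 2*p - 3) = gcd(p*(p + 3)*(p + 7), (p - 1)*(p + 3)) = p + 3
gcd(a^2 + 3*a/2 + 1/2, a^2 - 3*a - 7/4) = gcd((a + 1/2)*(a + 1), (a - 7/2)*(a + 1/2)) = a + 1/2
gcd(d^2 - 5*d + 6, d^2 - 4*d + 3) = d - 3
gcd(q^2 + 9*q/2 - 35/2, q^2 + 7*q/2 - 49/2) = q + 7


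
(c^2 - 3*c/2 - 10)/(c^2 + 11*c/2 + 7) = (2*c^2 - 3*c - 20)/(2*c^2 + 11*c + 14)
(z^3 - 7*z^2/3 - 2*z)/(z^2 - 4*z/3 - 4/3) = z*(z - 3)/(z - 2)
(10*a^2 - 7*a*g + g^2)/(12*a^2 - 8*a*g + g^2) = (5*a - g)/(6*a - g)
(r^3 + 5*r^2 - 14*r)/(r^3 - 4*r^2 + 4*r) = (r + 7)/(r - 2)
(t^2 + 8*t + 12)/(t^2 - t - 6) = (t + 6)/(t - 3)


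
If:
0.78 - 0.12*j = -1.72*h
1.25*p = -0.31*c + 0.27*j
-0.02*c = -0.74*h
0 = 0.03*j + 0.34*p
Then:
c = 15.20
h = 0.41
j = 12.39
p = -1.09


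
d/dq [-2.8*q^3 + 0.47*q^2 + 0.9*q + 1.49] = -8.4*q^2 + 0.94*q + 0.9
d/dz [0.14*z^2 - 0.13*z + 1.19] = 0.28*z - 0.13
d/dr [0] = 0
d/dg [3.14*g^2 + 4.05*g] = 6.28*g + 4.05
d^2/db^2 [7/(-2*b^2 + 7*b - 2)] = 14*(4*b^2 - 14*b - (4*b - 7)^2 + 4)/(2*b^2 - 7*b + 2)^3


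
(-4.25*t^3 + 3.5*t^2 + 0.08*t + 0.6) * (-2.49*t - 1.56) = 10.5825*t^4 - 2.085*t^3 - 5.6592*t^2 - 1.6188*t - 0.936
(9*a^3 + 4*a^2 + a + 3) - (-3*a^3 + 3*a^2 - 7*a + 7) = 12*a^3 + a^2 + 8*a - 4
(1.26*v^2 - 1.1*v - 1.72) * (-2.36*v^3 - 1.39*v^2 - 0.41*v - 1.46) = -2.9736*v^5 + 0.8446*v^4 + 5.0716*v^3 + 1.0022*v^2 + 2.3112*v + 2.5112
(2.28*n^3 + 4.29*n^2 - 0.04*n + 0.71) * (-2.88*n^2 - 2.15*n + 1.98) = -6.5664*n^5 - 17.2572*n^4 - 4.5939*n^3 + 6.5354*n^2 - 1.6057*n + 1.4058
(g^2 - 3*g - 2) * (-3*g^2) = -3*g^4 + 9*g^3 + 6*g^2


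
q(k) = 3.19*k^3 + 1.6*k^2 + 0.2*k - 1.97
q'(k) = 9.57*k^2 + 3.2*k + 0.2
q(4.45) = 311.71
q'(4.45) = 203.95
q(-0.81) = -2.78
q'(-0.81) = 3.89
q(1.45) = 11.41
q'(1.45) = 24.96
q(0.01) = -1.97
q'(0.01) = 0.23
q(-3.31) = -100.79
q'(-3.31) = 94.46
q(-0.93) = -3.34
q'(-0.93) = 5.50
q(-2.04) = -22.80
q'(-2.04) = 33.50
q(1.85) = 24.07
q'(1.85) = 38.87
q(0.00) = -1.97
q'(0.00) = 0.20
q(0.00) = -1.97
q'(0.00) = 0.20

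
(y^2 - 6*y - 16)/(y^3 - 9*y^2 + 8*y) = (y + 2)/(y*(y - 1))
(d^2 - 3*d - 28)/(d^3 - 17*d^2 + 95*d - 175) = (d + 4)/(d^2 - 10*d + 25)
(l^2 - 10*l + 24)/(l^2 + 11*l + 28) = (l^2 - 10*l + 24)/(l^2 + 11*l + 28)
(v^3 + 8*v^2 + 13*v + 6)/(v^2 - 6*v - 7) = (v^2 + 7*v + 6)/(v - 7)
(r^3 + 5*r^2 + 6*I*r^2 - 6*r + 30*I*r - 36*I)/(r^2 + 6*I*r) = r + 5 - 6/r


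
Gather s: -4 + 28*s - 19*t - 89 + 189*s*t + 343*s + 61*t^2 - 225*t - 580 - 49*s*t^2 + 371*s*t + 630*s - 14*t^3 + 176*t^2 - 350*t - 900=s*(-49*t^2 + 560*t + 1001) - 14*t^3 + 237*t^2 - 594*t - 1573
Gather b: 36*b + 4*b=40*b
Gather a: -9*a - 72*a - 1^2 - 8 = -81*a - 9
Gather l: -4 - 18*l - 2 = -18*l - 6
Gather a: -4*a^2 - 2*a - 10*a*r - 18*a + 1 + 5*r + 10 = -4*a^2 + a*(-10*r - 20) + 5*r + 11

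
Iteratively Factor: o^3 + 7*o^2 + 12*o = (o + 3)*(o^2 + 4*o) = (o + 3)*(o + 4)*(o)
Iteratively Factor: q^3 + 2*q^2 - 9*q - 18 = (q - 3)*(q^2 + 5*q + 6) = (q - 3)*(q + 3)*(q + 2)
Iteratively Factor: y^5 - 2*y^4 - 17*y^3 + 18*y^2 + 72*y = (y + 3)*(y^4 - 5*y^3 - 2*y^2 + 24*y) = (y + 2)*(y + 3)*(y^3 - 7*y^2 + 12*y) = y*(y + 2)*(y + 3)*(y^2 - 7*y + 12) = y*(y - 3)*(y + 2)*(y + 3)*(y - 4)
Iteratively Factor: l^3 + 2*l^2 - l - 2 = (l + 1)*(l^2 + l - 2) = (l - 1)*(l + 1)*(l + 2)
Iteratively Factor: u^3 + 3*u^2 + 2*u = (u)*(u^2 + 3*u + 2) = u*(u + 2)*(u + 1)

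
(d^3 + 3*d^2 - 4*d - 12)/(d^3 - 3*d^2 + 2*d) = (d^2 + 5*d + 6)/(d*(d - 1))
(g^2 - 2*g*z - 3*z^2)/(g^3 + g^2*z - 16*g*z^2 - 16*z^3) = (-g + 3*z)/(-g^2 + 16*z^2)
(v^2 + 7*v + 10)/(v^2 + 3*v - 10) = (v + 2)/(v - 2)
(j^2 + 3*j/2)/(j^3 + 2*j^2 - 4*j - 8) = j*(2*j + 3)/(2*(j^3 + 2*j^2 - 4*j - 8))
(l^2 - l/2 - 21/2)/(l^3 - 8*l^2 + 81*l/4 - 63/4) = 2*(l + 3)/(2*l^2 - 9*l + 9)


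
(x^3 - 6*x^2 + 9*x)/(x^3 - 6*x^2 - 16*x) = (-x^2 + 6*x - 9)/(-x^2 + 6*x + 16)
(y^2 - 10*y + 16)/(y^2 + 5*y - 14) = (y - 8)/(y + 7)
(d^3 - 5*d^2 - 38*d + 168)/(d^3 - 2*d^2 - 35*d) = (d^2 + 2*d - 24)/(d*(d + 5))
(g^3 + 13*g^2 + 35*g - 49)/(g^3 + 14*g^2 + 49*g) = (g - 1)/g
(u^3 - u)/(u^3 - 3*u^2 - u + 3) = u/(u - 3)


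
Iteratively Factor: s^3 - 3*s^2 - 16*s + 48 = (s - 4)*(s^2 + s - 12) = (s - 4)*(s + 4)*(s - 3)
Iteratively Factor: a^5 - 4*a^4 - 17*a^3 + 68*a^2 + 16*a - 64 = (a - 1)*(a^4 - 3*a^3 - 20*a^2 + 48*a + 64) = (a - 1)*(a + 1)*(a^3 - 4*a^2 - 16*a + 64) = (a - 1)*(a + 1)*(a + 4)*(a^2 - 8*a + 16) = (a - 4)*(a - 1)*(a + 1)*(a + 4)*(a - 4)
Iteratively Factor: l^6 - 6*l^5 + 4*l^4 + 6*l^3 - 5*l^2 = (l - 1)*(l^5 - 5*l^4 - l^3 + 5*l^2) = l*(l - 1)*(l^4 - 5*l^3 - l^2 + 5*l) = l^2*(l - 1)*(l^3 - 5*l^2 - l + 5) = l^2*(l - 1)*(l + 1)*(l^2 - 6*l + 5) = l^2*(l - 1)^2*(l + 1)*(l - 5)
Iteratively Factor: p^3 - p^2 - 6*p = (p - 3)*(p^2 + 2*p) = (p - 3)*(p + 2)*(p)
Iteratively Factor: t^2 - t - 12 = (t - 4)*(t + 3)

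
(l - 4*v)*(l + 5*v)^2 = l^3 + 6*l^2*v - 15*l*v^2 - 100*v^3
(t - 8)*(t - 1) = t^2 - 9*t + 8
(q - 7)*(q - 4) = q^2 - 11*q + 28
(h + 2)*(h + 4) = h^2 + 6*h + 8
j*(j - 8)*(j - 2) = j^3 - 10*j^2 + 16*j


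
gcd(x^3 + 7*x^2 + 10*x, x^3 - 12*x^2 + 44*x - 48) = 1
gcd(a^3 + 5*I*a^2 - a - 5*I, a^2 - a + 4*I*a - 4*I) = a - 1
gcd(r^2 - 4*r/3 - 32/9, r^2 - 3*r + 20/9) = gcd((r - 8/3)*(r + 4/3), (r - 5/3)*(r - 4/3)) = 1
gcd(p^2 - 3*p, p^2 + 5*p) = p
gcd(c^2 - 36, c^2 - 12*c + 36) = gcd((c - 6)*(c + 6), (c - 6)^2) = c - 6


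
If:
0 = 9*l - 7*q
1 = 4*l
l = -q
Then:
No Solution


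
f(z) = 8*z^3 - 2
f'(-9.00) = 1944.00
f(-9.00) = -5834.00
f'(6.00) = 864.00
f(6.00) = 1726.00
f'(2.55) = 156.06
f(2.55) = 130.65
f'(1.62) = 62.99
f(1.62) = 32.01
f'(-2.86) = 196.31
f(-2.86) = -189.15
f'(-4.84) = 562.21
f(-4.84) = -909.04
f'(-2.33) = 130.29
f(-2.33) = -103.19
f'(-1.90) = 86.64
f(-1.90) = -56.87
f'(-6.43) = 992.28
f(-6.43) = -2128.78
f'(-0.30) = 2.16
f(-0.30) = -2.22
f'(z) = 24*z^2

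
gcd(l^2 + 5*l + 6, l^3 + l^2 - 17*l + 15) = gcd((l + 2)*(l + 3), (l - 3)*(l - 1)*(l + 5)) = 1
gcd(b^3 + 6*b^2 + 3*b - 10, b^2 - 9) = 1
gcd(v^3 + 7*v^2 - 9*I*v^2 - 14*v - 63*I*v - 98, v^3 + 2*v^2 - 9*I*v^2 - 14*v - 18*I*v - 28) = v^2 - 9*I*v - 14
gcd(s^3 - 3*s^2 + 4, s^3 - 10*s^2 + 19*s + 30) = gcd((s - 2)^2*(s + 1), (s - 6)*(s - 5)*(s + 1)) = s + 1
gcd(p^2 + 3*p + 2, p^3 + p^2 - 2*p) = p + 2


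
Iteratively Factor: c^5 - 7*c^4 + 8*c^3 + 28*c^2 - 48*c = (c)*(c^4 - 7*c^3 + 8*c^2 + 28*c - 48) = c*(c + 2)*(c^3 - 9*c^2 + 26*c - 24) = c*(c - 3)*(c + 2)*(c^2 - 6*c + 8) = c*(c - 3)*(c - 2)*(c + 2)*(c - 4)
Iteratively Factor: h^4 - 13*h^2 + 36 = (h + 2)*(h^3 - 2*h^2 - 9*h + 18) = (h - 3)*(h + 2)*(h^2 + h - 6) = (h - 3)*(h - 2)*(h + 2)*(h + 3)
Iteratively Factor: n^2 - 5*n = (n - 5)*(n)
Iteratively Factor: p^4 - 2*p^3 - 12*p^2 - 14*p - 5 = (p - 5)*(p^3 + 3*p^2 + 3*p + 1) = (p - 5)*(p + 1)*(p^2 + 2*p + 1) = (p - 5)*(p + 1)^2*(p + 1)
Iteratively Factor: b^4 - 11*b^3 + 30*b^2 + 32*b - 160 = (b - 4)*(b^3 - 7*b^2 + 2*b + 40) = (b - 4)*(b + 2)*(b^2 - 9*b + 20) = (b - 5)*(b - 4)*(b + 2)*(b - 4)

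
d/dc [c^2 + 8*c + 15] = 2*c + 8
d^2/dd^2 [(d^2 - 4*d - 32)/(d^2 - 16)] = -8/(d^3 - 12*d^2 + 48*d - 64)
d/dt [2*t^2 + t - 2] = 4*t + 1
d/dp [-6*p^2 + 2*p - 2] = 2 - 12*p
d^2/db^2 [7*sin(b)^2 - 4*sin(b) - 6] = 4*sin(b) + 14*cos(2*b)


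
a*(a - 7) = a^2 - 7*a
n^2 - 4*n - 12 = (n - 6)*(n + 2)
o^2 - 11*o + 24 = (o - 8)*(o - 3)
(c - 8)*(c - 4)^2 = c^3 - 16*c^2 + 80*c - 128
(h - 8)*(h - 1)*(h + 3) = h^3 - 6*h^2 - 19*h + 24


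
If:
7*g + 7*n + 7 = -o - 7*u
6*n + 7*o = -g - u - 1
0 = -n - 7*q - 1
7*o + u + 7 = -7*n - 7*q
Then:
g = 5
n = -48*u/43 - 288/43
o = 35*u/43 + 210/43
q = 48*u/301 + 35/43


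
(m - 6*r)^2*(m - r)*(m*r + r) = m^4*r - 13*m^3*r^2 + m^3*r + 48*m^2*r^3 - 13*m^2*r^2 - 36*m*r^4 + 48*m*r^3 - 36*r^4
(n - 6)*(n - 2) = n^2 - 8*n + 12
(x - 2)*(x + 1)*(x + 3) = x^3 + 2*x^2 - 5*x - 6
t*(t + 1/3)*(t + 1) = t^3 + 4*t^2/3 + t/3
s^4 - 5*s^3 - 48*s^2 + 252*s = s*(s - 6)^2*(s + 7)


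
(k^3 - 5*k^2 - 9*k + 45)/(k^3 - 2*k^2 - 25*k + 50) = (k^2 - 9)/(k^2 + 3*k - 10)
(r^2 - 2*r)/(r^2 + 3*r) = (r - 2)/(r + 3)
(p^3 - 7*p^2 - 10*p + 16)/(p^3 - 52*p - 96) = (p - 1)/(p + 6)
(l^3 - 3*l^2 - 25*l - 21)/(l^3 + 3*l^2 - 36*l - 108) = (l^2 - 6*l - 7)/(l^2 - 36)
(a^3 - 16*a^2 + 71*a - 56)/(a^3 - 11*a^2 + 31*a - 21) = (a - 8)/(a - 3)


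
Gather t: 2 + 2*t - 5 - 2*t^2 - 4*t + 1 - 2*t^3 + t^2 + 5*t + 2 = -2*t^3 - t^2 + 3*t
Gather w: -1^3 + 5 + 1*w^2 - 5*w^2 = 4 - 4*w^2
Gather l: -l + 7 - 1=6 - l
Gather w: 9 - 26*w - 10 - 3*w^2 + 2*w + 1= -3*w^2 - 24*w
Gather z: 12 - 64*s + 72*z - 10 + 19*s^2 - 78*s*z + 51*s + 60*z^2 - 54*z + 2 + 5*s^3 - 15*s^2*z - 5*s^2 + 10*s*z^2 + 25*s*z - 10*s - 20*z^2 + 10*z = 5*s^3 + 14*s^2 - 23*s + z^2*(10*s + 40) + z*(-15*s^2 - 53*s + 28) + 4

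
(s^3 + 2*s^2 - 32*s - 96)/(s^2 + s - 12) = (s^2 - 2*s - 24)/(s - 3)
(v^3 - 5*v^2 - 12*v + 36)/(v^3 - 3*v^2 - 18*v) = (v - 2)/v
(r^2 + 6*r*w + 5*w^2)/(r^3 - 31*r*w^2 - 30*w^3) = 1/(r - 6*w)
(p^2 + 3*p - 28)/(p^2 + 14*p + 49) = (p - 4)/(p + 7)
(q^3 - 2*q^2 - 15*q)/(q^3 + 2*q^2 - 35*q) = (q + 3)/(q + 7)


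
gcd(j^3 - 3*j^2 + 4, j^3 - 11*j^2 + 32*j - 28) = j^2 - 4*j + 4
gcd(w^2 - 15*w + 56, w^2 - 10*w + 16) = w - 8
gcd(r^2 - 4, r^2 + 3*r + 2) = r + 2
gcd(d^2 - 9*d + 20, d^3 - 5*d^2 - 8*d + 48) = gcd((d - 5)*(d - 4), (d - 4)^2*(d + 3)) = d - 4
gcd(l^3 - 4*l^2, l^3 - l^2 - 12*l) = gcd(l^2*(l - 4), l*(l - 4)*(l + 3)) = l^2 - 4*l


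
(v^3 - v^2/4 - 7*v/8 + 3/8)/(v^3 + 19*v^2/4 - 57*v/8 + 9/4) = (v + 1)/(v + 6)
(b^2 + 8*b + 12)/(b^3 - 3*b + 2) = (b + 6)/(b^2 - 2*b + 1)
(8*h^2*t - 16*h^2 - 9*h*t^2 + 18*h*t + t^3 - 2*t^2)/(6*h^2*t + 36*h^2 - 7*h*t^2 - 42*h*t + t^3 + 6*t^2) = (-8*h*t + 16*h + t^2 - 2*t)/(-6*h*t - 36*h + t^2 + 6*t)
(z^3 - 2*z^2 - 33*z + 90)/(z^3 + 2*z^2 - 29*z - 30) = (z - 3)/(z + 1)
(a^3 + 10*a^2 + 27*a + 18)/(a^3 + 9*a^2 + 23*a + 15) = (a + 6)/(a + 5)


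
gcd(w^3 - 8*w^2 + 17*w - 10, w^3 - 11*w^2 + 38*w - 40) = w^2 - 7*w + 10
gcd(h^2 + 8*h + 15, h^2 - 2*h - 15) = h + 3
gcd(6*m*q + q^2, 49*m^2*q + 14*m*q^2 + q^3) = q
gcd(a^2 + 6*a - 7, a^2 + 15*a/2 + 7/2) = a + 7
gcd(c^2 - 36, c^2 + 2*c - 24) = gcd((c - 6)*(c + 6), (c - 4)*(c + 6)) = c + 6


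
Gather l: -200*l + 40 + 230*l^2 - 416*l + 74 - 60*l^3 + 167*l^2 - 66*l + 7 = -60*l^3 + 397*l^2 - 682*l + 121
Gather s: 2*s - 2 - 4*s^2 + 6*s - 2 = -4*s^2 + 8*s - 4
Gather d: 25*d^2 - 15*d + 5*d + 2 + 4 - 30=25*d^2 - 10*d - 24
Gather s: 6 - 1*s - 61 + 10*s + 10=9*s - 45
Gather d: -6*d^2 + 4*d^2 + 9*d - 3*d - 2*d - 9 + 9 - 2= -2*d^2 + 4*d - 2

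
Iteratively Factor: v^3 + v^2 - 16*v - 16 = (v + 4)*(v^2 - 3*v - 4) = (v - 4)*(v + 4)*(v + 1)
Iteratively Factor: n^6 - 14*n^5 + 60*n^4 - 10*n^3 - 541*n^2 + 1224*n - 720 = (n + 3)*(n^5 - 17*n^4 + 111*n^3 - 343*n^2 + 488*n - 240) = (n - 5)*(n + 3)*(n^4 - 12*n^3 + 51*n^2 - 88*n + 48) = (n - 5)*(n - 3)*(n + 3)*(n^3 - 9*n^2 + 24*n - 16) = (n - 5)*(n - 4)*(n - 3)*(n + 3)*(n^2 - 5*n + 4) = (n - 5)*(n - 4)*(n - 3)*(n - 1)*(n + 3)*(n - 4)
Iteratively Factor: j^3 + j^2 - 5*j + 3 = (j + 3)*(j^2 - 2*j + 1) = (j - 1)*(j + 3)*(j - 1)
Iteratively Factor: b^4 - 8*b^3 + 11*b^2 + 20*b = (b - 4)*(b^3 - 4*b^2 - 5*b) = b*(b - 4)*(b^2 - 4*b - 5) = b*(b - 5)*(b - 4)*(b + 1)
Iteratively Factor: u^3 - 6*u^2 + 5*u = (u)*(u^2 - 6*u + 5) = u*(u - 1)*(u - 5)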